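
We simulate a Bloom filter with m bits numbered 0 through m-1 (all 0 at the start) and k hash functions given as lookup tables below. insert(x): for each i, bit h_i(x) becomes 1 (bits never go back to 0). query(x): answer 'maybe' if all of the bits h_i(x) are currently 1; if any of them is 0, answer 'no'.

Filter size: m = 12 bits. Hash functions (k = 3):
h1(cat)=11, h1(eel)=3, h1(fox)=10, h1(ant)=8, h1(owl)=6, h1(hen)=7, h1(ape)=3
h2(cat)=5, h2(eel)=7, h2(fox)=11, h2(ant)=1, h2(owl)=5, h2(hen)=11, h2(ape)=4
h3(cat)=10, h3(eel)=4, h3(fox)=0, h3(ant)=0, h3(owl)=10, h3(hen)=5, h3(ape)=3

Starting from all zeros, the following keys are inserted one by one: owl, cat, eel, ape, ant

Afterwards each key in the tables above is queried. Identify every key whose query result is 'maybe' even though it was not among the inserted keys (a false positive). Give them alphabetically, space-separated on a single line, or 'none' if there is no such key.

Start: bits=000000000000
After insert 'owl': sets bits 5 6 10 -> bits=000001100010
After insert 'cat': sets bits 5 10 11 -> bits=000001100011
After insert 'eel': sets bits 3 4 7 -> bits=000111110011
After insert 'ape': sets bits 3 4 -> bits=000111110011
After insert 'ant': sets bits 0 1 8 -> bits=110111111011
Not inserted: fox hen — query each against bits=110111111011:
query fox: checks bit0=1, bit10=1, bit11=1 (all 1) -> maybe => FALSE POSITIVE
query hen: checks bit5=1, bit7=1, bit11=1 (all 1) -> maybe => FALSE POSITIVE
False positives (alphabetical): fox hen

Answer: fox hen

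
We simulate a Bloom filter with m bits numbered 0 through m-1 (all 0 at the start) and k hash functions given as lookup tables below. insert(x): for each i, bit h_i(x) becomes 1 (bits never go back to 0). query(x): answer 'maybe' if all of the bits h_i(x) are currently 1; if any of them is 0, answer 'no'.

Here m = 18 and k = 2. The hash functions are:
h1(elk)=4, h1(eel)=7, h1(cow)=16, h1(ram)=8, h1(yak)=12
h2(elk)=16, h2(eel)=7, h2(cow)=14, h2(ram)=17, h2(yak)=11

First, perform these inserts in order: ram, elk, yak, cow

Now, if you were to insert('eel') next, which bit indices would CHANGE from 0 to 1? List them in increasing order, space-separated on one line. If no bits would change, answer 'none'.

Answer: 7

Derivation:
Start: bits=000000000000000000
After insert 'ram': sets bits 8 17 -> bits=000000001000000001
After insert 'elk': sets bits 4 16 -> bits=000010001000000011
After insert 'yak': sets bits 11 12 -> bits=000010001001100011
After insert 'cow': sets bits 14 16 -> bits=000010001001101011
insert 'eel' would touch bits 7; currently bit7=0
Bits that are 0 among those (would change 0->1): 7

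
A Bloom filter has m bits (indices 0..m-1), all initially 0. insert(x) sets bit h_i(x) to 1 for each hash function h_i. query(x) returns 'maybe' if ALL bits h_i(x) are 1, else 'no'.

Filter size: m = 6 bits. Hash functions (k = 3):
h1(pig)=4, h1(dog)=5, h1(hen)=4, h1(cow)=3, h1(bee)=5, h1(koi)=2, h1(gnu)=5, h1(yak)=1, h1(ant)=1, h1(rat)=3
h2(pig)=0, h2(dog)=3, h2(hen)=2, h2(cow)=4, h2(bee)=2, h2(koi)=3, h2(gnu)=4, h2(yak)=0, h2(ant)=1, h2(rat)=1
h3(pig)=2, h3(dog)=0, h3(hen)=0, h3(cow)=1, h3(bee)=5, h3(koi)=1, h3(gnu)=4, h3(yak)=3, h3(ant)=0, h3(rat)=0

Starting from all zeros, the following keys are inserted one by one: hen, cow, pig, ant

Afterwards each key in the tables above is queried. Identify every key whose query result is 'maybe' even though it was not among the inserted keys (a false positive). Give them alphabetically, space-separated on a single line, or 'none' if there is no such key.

Answer: koi rat yak

Derivation:
Start: bits=000000
After insert 'hen': sets bits 0 2 4 -> bits=101010
After insert 'cow': sets bits 1 3 4 -> bits=111110
After insert 'pig': sets bits 0 2 4 -> bits=111110
After insert 'ant': sets bits 0 1 -> bits=111110
Not inserted: bee dog gnu koi rat yak — query each against bits=111110:
query bee: checks bit2=1, bit5=0 (has a 0) -> no => not a false positive
query dog: checks bit0=1, bit3=1, bit5=0 (has a 0) -> no => not a false positive
query gnu: checks bit4=1, bit5=0 (has a 0) -> no => not a false positive
query koi: checks bit1=1, bit2=1, bit3=1 (all 1) -> maybe => FALSE POSITIVE
query rat: checks bit0=1, bit1=1, bit3=1 (all 1) -> maybe => FALSE POSITIVE
query yak: checks bit0=1, bit1=1, bit3=1 (all 1) -> maybe => FALSE POSITIVE
False positives (alphabetical): koi rat yak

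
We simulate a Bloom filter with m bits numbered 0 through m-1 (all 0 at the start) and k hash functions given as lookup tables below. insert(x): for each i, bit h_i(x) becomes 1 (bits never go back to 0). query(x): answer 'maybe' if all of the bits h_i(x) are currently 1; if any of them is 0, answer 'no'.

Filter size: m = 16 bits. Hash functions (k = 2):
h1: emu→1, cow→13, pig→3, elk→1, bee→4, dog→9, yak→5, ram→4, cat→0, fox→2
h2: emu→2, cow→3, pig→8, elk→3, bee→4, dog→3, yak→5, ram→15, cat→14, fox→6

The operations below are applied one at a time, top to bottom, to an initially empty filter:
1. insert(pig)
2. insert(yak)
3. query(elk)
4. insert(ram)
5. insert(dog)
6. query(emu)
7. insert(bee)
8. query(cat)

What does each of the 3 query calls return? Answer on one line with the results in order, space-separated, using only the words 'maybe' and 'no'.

Start: bits=0000000000000000
Op 1: insert pig -> sets bits 3 8 -> bits=0001000010000000
Op 2: insert yak -> sets bits 5 -> bits=0001010010000000
Op 3: query elk -> checks bit1=0, bit3=1 (has a 0) -> no
Op 4: insert ram -> sets bits 4 15 -> bits=0001110010000001
Op 5: insert dog -> sets bits 3 9 -> bits=0001110011000001
Op 6: query emu -> checks bit1=0, bit2=0 (has a 0) -> no
Op 7: insert bee -> sets bits 4 -> bits=0001110011000001
Op 8: query cat -> checks bit0=0, bit14=0 (has a 0) -> no
Query results in order: no no no

Answer: no no no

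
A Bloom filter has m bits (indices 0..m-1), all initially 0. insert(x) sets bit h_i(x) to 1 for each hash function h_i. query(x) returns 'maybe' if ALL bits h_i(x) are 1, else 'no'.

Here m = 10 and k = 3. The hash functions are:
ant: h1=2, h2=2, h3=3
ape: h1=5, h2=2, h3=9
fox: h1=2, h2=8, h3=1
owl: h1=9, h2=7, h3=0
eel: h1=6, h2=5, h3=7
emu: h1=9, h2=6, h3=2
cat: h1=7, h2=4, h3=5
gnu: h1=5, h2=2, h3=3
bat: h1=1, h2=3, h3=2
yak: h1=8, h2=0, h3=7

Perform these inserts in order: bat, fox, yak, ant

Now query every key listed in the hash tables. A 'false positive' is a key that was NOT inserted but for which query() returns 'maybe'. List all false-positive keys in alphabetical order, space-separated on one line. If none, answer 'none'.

Start: bits=0000000000
After insert 'bat': sets bits 1 2 3 -> bits=0111000000
After insert 'fox': sets bits 1 2 8 -> bits=0111000010
After insert 'yak': sets bits 0 7 8 -> bits=1111000110
After insert 'ant': sets bits 2 3 -> bits=1111000110
Not inserted: ape cat eel emu gnu owl — query each against bits=1111000110:
query ape: checks bit2=1, bit5=0, bit9=0 (has a 0) -> no => not a false positive
query cat: checks bit4=0, bit5=0, bit7=1 (has a 0) -> no => not a false positive
query eel: checks bit5=0, bit6=0, bit7=1 (has a 0) -> no => not a false positive
query emu: checks bit2=1, bit6=0, bit9=0 (has a 0) -> no => not a false positive
query gnu: checks bit2=1, bit3=1, bit5=0 (has a 0) -> no => not a false positive
query owl: checks bit0=1, bit7=1, bit9=0 (has a 0) -> no => not a false positive
False positives (alphabetical): none

Answer: none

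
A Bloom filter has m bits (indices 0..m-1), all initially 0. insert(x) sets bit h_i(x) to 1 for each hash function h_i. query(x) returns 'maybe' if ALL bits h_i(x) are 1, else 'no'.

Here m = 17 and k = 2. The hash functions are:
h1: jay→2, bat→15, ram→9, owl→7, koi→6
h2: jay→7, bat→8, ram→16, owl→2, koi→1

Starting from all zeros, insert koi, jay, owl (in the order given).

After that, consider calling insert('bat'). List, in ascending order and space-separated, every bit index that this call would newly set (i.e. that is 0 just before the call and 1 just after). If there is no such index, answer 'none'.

Answer: 8 15

Derivation:
Start: bits=00000000000000000
After insert 'koi': sets bits 1 6 -> bits=01000010000000000
After insert 'jay': sets bits 2 7 -> bits=01100011000000000
After insert 'owl': sets bits 2 7 -> bits=01100011000000000
insert 'bat' would touch bits 8 15; currently bit8=0, bit15=0
Bits that are 0 among those (would change 0->1): 8 15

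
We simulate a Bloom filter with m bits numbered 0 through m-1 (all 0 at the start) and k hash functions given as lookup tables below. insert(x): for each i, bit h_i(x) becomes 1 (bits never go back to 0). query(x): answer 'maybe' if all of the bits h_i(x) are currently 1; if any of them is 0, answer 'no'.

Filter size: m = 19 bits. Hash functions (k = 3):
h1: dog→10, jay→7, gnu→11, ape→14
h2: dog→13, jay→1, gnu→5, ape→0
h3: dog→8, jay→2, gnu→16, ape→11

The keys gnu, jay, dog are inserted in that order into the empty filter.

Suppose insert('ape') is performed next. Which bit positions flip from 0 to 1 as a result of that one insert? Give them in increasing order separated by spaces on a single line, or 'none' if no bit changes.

Answer: 0 14

Derivation:
Start: bits=0000000000000000000
After insert 'gnu': sets bits 5 11 16 -> bits=0000010000010000100
After insert 'jay': sets bits 1 2 7 -> bits=0110010100010000100
After insert 'dog': sets bits 8 10 13 -> bits=0110010110110100100
insert 'ape' would touch bits 0 11 14; currently bit0=0, bit11=1, bit14=0
Bits that are 0 among those (would change 0->1): 0 14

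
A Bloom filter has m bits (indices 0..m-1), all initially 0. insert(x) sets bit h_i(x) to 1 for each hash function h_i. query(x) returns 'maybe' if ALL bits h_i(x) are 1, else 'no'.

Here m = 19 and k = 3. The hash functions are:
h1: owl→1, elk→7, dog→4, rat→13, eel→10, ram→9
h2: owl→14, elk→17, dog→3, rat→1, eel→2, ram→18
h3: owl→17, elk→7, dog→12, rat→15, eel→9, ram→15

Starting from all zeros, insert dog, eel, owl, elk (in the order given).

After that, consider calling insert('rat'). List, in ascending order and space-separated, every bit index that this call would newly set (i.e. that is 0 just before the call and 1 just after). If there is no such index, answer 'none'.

Answer: 13 15

Derivation:
Start: bits=0000000000000000000
After insert 'dog': sets bits 3 4 12 -> bits=0001100000001000000
After insert 'eel': sets bits 2 9 10 -> bits=0011100001101000000
After insert 'owl': sets bits 1 14 17 -> bits=0111100001101010010
After insert 'elk': sets bits 7 17 -> bits=0111100101101010010
insert 'rat' would touch bits 1 13 15; currently bit1=1, bit13=0, bit15=0
Bits that are 0 among those (would change 0->1): 13 15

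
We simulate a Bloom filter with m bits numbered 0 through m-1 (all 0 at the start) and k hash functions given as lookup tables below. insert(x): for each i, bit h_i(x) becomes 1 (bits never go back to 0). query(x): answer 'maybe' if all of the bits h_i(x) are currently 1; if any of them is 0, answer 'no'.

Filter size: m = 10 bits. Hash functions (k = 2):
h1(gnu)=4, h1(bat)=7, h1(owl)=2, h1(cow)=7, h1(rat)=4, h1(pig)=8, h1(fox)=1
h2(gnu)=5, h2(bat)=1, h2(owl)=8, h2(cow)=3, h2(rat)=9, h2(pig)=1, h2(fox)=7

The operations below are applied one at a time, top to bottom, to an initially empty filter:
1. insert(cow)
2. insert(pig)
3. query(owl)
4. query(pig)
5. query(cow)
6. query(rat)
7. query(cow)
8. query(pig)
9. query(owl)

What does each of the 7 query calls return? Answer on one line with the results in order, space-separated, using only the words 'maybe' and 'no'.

Start: bits=0000000000
Op 1: insert cow -> sets bits 3 7 -> bits=0001000100
Op 2: insert pig -> sets bits 1 8 -> bits=0101000110
Op 3: query owl -> checks bit2=0, bit8=1 (has a 0) -> no
Op 4: query pig -> checks bit1=1, bit8=1 (all 1) -> maybe
Op 5: query cow -> checks bit3=1, bit7=1 (all 1) -> maybe
Op 6: query rat -> checks bit4=0, bit9=0 (has a 0) -> no
Op 7: query cow -> checks bit3=1, bit7=1 (all 1) -> maybe
Op 8: query pig -> checks bit1=1, bit8=1 (all 1) -> maybe
Op 9: query owl -> checks bit2=0, bit8=1 (has a 0) -> no
Query results in order: no maybe maybe no maybe maybe no

Answer: no maybe maybe no maybe maybe no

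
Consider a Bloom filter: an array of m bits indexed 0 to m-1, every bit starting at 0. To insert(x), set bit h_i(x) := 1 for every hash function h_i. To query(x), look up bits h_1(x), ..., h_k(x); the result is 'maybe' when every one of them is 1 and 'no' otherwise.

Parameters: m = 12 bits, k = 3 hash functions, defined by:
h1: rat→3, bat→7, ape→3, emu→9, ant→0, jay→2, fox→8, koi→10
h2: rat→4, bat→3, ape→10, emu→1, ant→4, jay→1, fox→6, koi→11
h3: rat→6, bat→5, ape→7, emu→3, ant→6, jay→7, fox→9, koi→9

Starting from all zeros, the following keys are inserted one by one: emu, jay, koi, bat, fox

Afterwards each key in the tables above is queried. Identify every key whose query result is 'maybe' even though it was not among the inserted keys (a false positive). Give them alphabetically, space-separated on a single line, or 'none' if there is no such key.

Answer: ape

Derivation:
Start: bits=000000000000
After insert 'emu': sets bits 1 3 9 -> bits=010100000100
After insert 'jay': sets bits 1 2 7 -> bits=011100010100
After insert 'koi': sets bits 9 10 11 -> bits=011100010111
After insert 'bat': sets bits 3 5 7 -> bits=011101010111
After insert 'fox': sets bits 6 8 9 -> bits=011101111111
Not inserted: ant ape rat — query each against bits=011101111111:
query ant: checks bit0=0, bit4=0, bit6=1 (has a 0) -> no => not a false positive
query ape: checks bit3=1, bit7=1, bit10=1 (all 1) -> maybe => FALSE POSITIVE
query rat: checks bit3=1, bit4=0, bit6=1 (has a 0) -> no => not a false positive
False positives (alphabetical): ape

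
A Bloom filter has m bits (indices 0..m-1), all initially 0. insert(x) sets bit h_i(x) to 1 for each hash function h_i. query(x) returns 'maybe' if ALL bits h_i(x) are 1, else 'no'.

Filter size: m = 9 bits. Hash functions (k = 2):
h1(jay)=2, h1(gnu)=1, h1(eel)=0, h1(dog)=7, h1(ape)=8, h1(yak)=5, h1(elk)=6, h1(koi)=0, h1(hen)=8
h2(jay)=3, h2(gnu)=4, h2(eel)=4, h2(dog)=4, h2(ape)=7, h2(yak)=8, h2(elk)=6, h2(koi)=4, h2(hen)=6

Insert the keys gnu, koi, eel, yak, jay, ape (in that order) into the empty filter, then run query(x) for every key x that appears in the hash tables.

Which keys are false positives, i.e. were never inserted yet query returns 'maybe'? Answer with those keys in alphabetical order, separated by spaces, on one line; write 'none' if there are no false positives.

Answer: dog

Derivation:
Start: bits=000000000
After insert 'gnu': sets bits 1 4 -> bits=010010000
After insert 'koi': sets bits 0 4 -> bits=110010000
After insert 'eel': sets bits 0 4 -> bits=110010000
After insert 'yak': sets bits 5 8 -> bits=110011001
After insert 'jay': sets bits 2 3 -> bits=111111001
After insert 'ape': sets bits 7 8 -> bits=111111011
Not inserted: dog elk hen — query each against bits=111111011:
query dog: checks bit4=1, bit7=1 (all 1) -> maybe => FALSE POSITIVE
query elk: checks bit6=0 (has a 0) -> no => not a false positive
query hen: checks bit6=0, bit8=1 (has a 0) -> no => not a false positive
False positives (alphabetical): dog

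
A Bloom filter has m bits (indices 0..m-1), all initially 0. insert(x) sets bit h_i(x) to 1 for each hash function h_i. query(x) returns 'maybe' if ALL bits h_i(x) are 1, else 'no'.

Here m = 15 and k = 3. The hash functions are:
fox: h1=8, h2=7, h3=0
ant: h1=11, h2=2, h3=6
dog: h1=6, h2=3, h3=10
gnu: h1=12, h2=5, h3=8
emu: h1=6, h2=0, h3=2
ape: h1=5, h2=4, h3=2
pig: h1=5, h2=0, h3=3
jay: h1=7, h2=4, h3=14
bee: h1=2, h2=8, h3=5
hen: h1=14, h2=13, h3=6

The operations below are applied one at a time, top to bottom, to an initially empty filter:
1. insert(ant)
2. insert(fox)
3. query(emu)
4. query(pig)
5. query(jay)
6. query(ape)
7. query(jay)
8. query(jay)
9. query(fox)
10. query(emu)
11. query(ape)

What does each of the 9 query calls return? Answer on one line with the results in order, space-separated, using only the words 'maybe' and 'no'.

Start: bits=000000000000000
Op 1: insert ant -> sets bits 2 6 11 -> bits=001000100001000
Op 2: insert fox -> sets bits 0 7 8 -> bits=101000111001000
Op 3: query emu -> checks bit0=1, bit2=1, bit6=1 (all 1) -> maybe
Op 4: query pig -> checks bit0=1, bit3=0, bit5=0 (has a 0) -> no
Op 5: query jay -> checks bit4=0, bit7=1, bit14=0 (has a 0) -> no
Op 6: query ape -> checks bit2=1, bit4=0, bit5=0 (has a 0) -> no
Op 7: query jay -> checks bit4=0, bit7=1, bit14=0 (has a 0) -> no
Op 8: query jay -> checks bit4=0, bit7=1, bit14=0 (has a 0) -> no
Op 9: query fox -> checks bit0=1, bit7=1, bit8=1 (all 1) -> maybe
Op 10: query emu -> checks bit0=1, bit2=1, bit6=1 (all 1) -> maybe
Op 11: query ape -> checks bit2=1, bit4=0, bit5=0 (has a 0) -> no
Query results in order: maybe no no no no no maybe maybe no

Answer: maybe no no no no no maybe maybe no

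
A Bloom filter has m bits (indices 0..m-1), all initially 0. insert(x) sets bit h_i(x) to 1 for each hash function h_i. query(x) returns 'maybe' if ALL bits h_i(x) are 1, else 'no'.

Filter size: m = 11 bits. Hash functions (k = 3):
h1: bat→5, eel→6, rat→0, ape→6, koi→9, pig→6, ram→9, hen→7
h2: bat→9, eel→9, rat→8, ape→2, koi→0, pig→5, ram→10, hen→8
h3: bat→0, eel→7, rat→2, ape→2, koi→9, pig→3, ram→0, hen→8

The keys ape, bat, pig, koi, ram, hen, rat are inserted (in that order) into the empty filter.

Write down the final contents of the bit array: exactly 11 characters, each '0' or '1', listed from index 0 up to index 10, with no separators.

Start: bits=00000000000
After insert 'ape': sets bits 2 6 -> bits=00100010000
After insert 'bat': sets bits 0 5 9 -> bits=10100110010
After insert 'pig': sets bits 3 5 6 -> bits=10110110010
After insert 'koi': sets bits 0 9 -> bits=10110110010
After insert 'ram': sets bits 0 9 10 -> bits=10110110011
After insert 'hen': sets bits 7 8 -> bits=10110111111
After insert 'rat': sets bits 0 2 8 -> bits=10110111111

Answer: 10110111111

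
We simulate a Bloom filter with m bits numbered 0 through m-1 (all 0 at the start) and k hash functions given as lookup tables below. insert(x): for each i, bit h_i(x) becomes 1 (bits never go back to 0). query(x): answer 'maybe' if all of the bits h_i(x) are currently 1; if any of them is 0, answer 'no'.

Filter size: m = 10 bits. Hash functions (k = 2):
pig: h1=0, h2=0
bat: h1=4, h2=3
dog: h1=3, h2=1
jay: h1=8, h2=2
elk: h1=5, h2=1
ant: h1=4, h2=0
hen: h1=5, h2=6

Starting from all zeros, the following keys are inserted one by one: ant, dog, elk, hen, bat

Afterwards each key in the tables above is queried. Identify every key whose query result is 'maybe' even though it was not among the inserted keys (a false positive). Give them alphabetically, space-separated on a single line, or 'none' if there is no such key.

Answer: pig

Derivation:
Start: bits=0000000000
After insert 'ant': sets bits 0 4 -> bits=1000100000
After insert 'dog': sets bits 1 3 -> bits=1101100000
After insert 'elk': sets bits 1 5 -> bits=1101110000
After insert 'hen': sets bits 5 6 -> bits=1101111000
After insert 'bat': sets bits 3 4 -> bits=1101111000
Not inserted: jay pig — query each against bits=1101111000:
query jay: checks bit2=0, bit8=0 (has a 0) -> no => not a false positive
query pig: checks bit0=1 (all 1) -> maybe => FALSE POSITIVE
False positives (alphabetical): pig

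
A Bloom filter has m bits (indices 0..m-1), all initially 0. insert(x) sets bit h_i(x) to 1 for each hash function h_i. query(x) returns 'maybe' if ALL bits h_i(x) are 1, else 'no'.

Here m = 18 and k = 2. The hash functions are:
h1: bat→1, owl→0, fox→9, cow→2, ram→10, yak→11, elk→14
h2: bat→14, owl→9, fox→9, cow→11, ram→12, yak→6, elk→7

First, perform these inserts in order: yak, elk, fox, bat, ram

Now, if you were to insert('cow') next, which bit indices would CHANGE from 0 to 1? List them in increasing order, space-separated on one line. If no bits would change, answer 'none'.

Answer: 2

Derivation:
Start: bits=000000000000000000
After insert 'yak': sets bits 6 11 -> bits=000000100001000000
After insert 'elk': sets bits 7 14 -> bits=000000110001001000
After insert 'fox': sets bits 9 -> bits=000000110101001000
After insert 'bat': sets bits 1 14 -> bits=010000110101001000
After insert 'ram': sets bits 10 12 -> bits=010000110111101000
insert 'cow' would touch bits 2 11; currently bit2=0, bit11=1
Bits that are 0 among those (would change 0->1): 2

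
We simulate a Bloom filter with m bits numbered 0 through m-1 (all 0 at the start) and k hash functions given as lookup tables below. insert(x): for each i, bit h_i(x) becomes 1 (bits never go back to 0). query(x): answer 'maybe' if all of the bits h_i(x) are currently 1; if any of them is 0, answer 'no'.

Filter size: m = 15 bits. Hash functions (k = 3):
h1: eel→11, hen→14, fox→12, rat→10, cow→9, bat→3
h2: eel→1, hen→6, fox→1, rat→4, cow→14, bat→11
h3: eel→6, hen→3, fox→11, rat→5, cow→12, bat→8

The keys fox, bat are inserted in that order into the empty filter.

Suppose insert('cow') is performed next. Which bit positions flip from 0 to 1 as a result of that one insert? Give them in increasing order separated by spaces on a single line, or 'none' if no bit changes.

Answer: 9 14

Derivation:
Start: bits=000000000000000
After insert 'fox': sets bits 1 11 12 -> bits=010000000001100
After insert 'bat': sets bits 3 8 11 -> bits=010100001001100
insert 'cow' would touch bits 9 12 14; currently bit9=0, bit12=1, bit14=0
Bits that are 0 among those (would change 0->1): 9 14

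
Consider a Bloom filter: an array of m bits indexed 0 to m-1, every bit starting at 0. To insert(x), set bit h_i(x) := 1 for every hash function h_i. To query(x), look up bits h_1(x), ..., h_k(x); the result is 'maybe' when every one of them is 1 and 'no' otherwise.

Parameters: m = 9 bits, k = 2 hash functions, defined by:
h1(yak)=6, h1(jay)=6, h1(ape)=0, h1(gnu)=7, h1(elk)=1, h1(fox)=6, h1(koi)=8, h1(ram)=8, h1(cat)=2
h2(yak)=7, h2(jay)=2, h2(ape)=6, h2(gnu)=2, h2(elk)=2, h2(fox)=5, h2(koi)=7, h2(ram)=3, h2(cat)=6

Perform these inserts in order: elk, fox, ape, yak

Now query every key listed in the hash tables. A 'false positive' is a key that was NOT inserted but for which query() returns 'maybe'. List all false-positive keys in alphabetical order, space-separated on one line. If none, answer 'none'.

Answer: cat gnu jay

Derivation:
Start: bits=000000000
After insert 'elk': sets bits 1 2 -> bits=011000000
After insert 'fox': sets bits 5 6 -> bits=011001100
After insert 'ape': sets bits 0 6 -> bits=111001100
After insert 'yak': sets bits 6 7 -> bits=111001110
Not inserted: cat gnu jay koi ram — query each against bits=111001110:
query cat: checks bit2=1, bit6=1 (all 1) -> maybe => FALSE POSITIVE
query gnu: checks bit2=1, bit7=1 (all 1) -> maybe => FALSE POSITIVE
query jay: checks bit2=1, bit6=1 (all 1) -> maybe => FALSE POSITIVE
query koi: checks bit7=1, bit8=0 (has a 0) -> no => not a false positive
query ram: checks bit3=0, bit8=0 (has a 0) -> no => not a false positive
False positives (alphabetical): cat gnu jay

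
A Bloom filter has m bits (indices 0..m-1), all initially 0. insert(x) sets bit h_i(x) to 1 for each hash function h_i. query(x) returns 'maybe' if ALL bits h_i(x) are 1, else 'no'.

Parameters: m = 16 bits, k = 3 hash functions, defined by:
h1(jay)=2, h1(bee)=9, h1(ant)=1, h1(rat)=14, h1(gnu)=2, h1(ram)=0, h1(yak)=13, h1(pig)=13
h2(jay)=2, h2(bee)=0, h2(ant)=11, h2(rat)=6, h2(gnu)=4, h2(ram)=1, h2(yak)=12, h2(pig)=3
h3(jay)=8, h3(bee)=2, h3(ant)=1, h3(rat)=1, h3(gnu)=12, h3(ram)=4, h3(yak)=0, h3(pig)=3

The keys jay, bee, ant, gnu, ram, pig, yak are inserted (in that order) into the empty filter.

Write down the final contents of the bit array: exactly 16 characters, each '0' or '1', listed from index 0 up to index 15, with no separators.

Start: bits=0000000000000000
After insert 'jay': sets bits 2 8 -> bits=0010000010000000
After insert 'bee': sets bits 0 2 9 -> bits=1010000011000000
After insert 'ant': sets bits 1 11 -> bits=1110000011010000
After insert 'gnu': sets bits 2 4 12 -> bits=1110100011011000
After insert 'ram': sets bits 0 1 4 -> bits=1110100011011000
After insert 'pig': sets bits 3 13 -> bits=1111100011011100
After insert 'yak': sets bits 0 12 13 -> bits=1111100011011100

Answer: 1111100011011100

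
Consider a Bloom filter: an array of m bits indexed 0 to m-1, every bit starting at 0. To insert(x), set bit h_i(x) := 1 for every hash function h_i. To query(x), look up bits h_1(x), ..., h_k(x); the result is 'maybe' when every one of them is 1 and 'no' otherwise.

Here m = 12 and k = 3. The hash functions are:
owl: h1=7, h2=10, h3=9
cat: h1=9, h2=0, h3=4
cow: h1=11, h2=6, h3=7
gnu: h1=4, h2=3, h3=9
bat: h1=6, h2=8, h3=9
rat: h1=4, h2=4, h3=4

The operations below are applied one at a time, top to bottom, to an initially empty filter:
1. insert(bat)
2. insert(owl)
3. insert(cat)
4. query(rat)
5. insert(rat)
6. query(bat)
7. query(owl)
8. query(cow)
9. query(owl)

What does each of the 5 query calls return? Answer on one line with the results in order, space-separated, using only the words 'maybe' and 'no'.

Answer: maybe maybe maybe no maybe

Derivation:
Start: bits=000000000000
Op 1: insert bat -> sets bits 6 8 9 -> bits=000000101100
Op 2: insert owl -> sets bits 7 9 10 -> bits=000000111110
Op 3: insert cat -> sets bits 0 4 9 -> bits=100010111110
Op 4: query rat -> checks bit4=1 (all 1) -> maybe
Op 5: insert rat -> sets bits 4 -> bits=100010111110
Op 6: query bat -> checks bit6=1, bit8=1, bit9=1 (all 1) -> maybe
Op 7: query owl -> checks bit7=1, bit9=1, bit10=1 (all 1) -> maybe
Op 8: query cow -> checks bit6=1, bit7=1, bit11=0 (has a 0) -> no
Op 9: query owl -> checks bit7=1, bit9=1, bit10=1 (all 1) -> maybe
Query results in order: maybe maybe maybe no maybe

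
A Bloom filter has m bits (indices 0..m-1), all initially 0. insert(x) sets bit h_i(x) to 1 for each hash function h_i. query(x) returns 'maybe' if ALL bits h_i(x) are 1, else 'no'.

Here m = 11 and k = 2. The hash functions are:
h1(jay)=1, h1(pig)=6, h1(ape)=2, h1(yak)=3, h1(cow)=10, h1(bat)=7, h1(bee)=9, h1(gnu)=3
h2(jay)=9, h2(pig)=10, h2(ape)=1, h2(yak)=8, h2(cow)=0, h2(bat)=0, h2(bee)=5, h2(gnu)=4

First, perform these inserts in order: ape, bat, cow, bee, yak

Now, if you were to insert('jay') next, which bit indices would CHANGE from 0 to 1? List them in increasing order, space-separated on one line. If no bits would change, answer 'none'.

Answer: none

Derivation:
Start: bits=00000000000
After insert 'ape': sets bits 1 2 -> bits=01100000000
After insert 'bat': sets bits 0 7 -> bits=11100001000
After insert 'cow': sets bits 0 10 -> bits=11100001001
After insert 'bee': sets bits 5 9 -> bits=11100101011
After insert 'yak': sets bits 3 8 -> bits=11110101111
insert 'jay' would touch bits 1 9; currently bit1=1, bit9=1
Bits that are 0 among those (would change 0->1): none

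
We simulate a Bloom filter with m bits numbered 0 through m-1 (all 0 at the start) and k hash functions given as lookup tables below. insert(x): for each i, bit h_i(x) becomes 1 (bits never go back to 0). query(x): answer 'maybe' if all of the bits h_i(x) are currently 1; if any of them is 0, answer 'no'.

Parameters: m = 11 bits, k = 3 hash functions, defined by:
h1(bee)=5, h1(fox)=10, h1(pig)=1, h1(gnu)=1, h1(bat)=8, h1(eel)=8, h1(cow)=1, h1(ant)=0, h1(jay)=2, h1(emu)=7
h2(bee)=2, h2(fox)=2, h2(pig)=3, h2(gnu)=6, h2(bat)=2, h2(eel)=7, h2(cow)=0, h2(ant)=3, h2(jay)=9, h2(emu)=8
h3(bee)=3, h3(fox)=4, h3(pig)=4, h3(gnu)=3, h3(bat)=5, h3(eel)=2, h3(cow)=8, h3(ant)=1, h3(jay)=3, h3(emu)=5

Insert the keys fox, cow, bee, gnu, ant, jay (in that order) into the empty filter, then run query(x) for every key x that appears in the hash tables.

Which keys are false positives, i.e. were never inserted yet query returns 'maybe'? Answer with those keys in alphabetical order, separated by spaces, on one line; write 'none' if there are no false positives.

Answer: bat pig

Derivation:
Start: bits=00000000000
After insert 'fox': sets bits 2 4 10 -> bits=00101000001
After insert 'cow': sets bits 0 1 8 -> bits=11101000101
After insert 'bee': sets bits 2 3 5 -> bits=11111100101
After insert 'gnu': sets bits 1 3 6 -> bits=11111110101
After insert 'ant': sets bits 0 1 3 -> bits=11111110101
After insert 'jay': sets bits 2 3 9 -> bits=11111110111
Not inserted: bat eel emu pig — query each against bits=11111110111:
query bat: checks bit2=1, bit5=1, bit8=1 (all 1) -> maybe => FALSE POSITIVE
query eel: checks bit2=1, bit7=0, bit8=1 (has a 0) -> no => not a false positive
query emu: checks bit5=1, bit7=0, bit8=1 (has a 0) -> no => not a false positive
query pig: checks bit1=1, bit3=1, bit4=1 (all 1) -> maybe => FALSE POSITIVE
False positives (alphabetical): bat pig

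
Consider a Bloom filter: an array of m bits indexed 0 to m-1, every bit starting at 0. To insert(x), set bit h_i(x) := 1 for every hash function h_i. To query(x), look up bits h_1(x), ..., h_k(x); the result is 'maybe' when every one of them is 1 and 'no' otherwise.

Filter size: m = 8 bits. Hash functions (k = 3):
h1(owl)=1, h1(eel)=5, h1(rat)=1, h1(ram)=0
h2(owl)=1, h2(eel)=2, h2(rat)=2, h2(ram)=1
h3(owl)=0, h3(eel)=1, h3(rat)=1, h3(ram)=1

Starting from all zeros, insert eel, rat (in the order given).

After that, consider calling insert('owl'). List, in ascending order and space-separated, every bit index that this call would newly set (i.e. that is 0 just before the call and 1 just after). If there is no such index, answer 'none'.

Answer: 0

Derivation:
Start: bits=00000000
After insert 'eel': sets bits 1 2 5 -> bits=01100100
After insert 'rat': sets bits 1 2 -> bits=01100100
insert 'owl' would touch bits 0 1; currently bit0=0, bit1=1
Bits that are 0 among those (would change 0->1): 0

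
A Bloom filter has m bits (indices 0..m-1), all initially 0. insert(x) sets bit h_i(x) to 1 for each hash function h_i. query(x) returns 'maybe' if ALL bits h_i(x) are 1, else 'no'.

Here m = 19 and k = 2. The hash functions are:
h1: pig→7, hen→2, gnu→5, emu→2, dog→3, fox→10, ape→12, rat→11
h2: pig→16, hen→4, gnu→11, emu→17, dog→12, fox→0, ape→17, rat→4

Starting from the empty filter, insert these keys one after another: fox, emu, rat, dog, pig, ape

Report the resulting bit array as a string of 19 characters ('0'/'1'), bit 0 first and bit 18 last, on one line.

Answer: 1011100100111000110

Derivation:
Start: bits=0000000000000000000
After insert 'fox': sets bits 0 10 -> bits=1000000000100000000
After insert 'emu': sets bits 2 17 -> bits=1010000000100000010
After insert 'rat': sets bits 4 11 -> bits=1010100000110000010
After insert 'dog': sets bits 3 12 -> bits=1011100000111000010
After insert 'pig': sets bits 7 16 -> bits=1011100100111000110
After insert 'ape': sets bits 12 17 -> bits=1011100100111000110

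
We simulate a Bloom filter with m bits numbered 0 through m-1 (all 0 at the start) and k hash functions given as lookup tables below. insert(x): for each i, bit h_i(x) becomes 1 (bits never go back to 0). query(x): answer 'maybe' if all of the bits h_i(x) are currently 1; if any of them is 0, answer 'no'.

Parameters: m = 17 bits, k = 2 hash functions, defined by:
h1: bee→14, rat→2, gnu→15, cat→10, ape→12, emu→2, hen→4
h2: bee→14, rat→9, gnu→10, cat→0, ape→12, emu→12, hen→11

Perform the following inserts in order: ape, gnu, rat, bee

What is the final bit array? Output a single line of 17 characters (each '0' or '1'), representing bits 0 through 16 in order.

Answer: 00100000011010110

Derivation:
Start: bits=00000000000000000
After insert 'ape': sets bits 12 -> bits=00000000000010000
After insert 'gnu': sets bits 10 15 -> bits=00000000001010010
After insert 'rat': sets bits 2 9 -> bits=00100000011010010
After insert 'bee': sets bits 14 -> bits=00100000011010110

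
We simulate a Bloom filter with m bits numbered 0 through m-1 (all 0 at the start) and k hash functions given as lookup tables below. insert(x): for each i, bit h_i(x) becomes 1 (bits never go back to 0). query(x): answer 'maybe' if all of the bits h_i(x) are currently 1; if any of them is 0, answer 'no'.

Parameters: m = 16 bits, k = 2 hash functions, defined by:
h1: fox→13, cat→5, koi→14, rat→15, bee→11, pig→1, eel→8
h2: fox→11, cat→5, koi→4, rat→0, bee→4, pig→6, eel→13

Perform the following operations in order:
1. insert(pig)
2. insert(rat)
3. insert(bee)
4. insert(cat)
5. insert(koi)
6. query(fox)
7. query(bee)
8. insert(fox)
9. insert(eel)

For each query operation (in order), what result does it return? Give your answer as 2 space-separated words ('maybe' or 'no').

Start: bits=0000000000000000
Op 1: insert pig -> sets bits 1 6 -> bits=0100001000000000
Op 2: insert rat -> sets bits 0 15 -> bits=1100001000000001
Op 3: insert bee -> sets bits 4 11 -> bits=1100101000010001
Op 4: insert cat -> sets bits 5 -> bits=1100111000010001
Op 5: insert koi -> sets bits 4 14 -> bits=1100111000010011
Op 6: query fox -> checks bit11=1, bit13=0 (has a 0) -> no
Op 7: query bee -> checks bit4=1, bit11=1 (all 1) -> maybe
Op 8: insert fox -> sets bits 11 13 -> bits=1100111000010111
Op 9: insert eel -> sets bits 8 13 -> bits=1100111010010111
Query results in order: no maybe

Answer: no maybe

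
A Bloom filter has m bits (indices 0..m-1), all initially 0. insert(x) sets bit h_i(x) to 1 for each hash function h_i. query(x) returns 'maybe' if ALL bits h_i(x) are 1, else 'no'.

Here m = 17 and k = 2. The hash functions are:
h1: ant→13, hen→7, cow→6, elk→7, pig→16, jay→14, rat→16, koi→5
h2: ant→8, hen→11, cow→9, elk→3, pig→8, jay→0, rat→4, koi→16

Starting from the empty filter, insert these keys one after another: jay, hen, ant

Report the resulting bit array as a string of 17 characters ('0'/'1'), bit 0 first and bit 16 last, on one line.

Answer: 10000001100101100

Derivation:
Start: bits=00000000000000000
After insert 'jay': sets bits 0 14 -> bits=10000000000000100
After insert 'hen': sets bits 7 11 -> bits=10000001000100100
After insert 'ant': sets bits 8 13 -> bits=10000001100101100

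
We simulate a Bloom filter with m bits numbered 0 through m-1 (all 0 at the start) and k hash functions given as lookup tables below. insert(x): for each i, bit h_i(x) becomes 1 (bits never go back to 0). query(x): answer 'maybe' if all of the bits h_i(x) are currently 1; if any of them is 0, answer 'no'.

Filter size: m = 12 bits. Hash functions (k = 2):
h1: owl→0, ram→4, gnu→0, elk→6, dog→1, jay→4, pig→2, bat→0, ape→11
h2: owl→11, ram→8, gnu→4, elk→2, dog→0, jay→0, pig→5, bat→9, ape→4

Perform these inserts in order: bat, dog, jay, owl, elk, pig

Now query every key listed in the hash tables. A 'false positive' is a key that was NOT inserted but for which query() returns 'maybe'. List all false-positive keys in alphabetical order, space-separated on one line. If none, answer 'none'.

Answer: ape gnu

Derivation:
Start: bits=000000000000
After insert 'bat': sets bits 0 9 -> bits=100000000100
After insert 'dog': sets bits 0 1 -> bits=110000000100
After insert 'jay': sets bits 0 4 -> bits=110010000100
After insert 'owl': sets bits 0 11 -> bits=110010000101
After insert 'elk': sets bits 2 6 -> bits=111010100101
After insert 'pig': sets bits 2 5 -> bits=111011100101
Not inserted: ape gnu ram — query each against bits=111011100101:
query ape: checks bit4=1, bit11=1 (all 1) -> maybe => FALSE POSITIVE
query gnu: checks bit0=1, bit4=1 (all 1) -> maybe => FALSE POSITIVE
query ram: checks bit4=1, bit8=0 (has a 0) -> no => not a false positive
False positives (alphabetical): ape gnu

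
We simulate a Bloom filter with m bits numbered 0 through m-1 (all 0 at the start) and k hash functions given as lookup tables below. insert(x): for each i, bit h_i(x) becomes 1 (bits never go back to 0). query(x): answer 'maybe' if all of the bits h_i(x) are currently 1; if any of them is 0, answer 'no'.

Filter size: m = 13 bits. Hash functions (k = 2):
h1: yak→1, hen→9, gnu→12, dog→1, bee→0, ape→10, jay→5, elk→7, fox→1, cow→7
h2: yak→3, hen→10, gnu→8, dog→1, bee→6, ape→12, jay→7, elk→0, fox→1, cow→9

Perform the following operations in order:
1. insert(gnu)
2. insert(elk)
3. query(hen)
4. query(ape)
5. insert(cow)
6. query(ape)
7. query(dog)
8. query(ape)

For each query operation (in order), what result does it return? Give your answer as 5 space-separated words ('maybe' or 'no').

Answer: no no no no no

Derivation:
Start: bits=0000000000000
Op 1: insert gnu -> sets bits 8 12 -> bits=0000000010001
Op 2: insert elk -> sets bits 0 7 -> bits=1000000110001
Op 3: query hen -> checks bit9=0, bit10=0 (has a 0) -> no
Op 4: query ape -> checks bit10=0, bit12=1 (has a 0) -> no
Op 5: insert cow -> sets bits 7 9 -> bits=1000000111001
Op 6: query ape -> checks bit10=0, bit12=1 (has a 0) -> no
Op 7: query dog -> checks bit1=0 (has a 0) -> no
Op 8: query ape -> checks bit10=0, bit12=1 (has a 0) -> no
Query results in order: no no no no no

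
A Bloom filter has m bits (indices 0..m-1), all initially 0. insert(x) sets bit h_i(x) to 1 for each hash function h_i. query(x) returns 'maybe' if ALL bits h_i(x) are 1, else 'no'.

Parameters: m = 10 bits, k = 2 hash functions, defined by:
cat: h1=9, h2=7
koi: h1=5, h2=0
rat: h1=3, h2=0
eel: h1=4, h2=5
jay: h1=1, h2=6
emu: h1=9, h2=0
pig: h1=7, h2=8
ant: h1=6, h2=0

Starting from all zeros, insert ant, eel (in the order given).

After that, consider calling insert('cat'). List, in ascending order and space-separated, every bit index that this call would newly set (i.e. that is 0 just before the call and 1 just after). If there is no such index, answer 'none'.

Answer: 7 9

Derivation:
Start: bits=0000000000
After insert 'ant': sets bits 0 6 -> bits=1000001000
After insert 'eel': sets bits 4 5 -> bits=1000111000
insert 'cat' would touch bits 7 9; currently bit7=0, bit9=0
Bits that are 0 among those (would change 0->1): 7 9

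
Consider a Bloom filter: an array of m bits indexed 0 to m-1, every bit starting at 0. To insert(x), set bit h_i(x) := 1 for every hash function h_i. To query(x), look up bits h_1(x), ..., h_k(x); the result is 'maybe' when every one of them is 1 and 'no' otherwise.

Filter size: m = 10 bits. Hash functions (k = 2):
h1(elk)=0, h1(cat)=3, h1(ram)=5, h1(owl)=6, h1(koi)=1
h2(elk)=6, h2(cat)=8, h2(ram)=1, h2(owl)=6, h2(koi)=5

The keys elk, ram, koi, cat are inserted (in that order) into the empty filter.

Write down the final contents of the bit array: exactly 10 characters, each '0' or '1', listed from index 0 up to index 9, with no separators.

Start: bits=0000000000
After insert 'elk': sets bits 0 6 -> bits=1000001000
After insert 'ram': sets bits 1 5 -> bits=1100011000
After insert 'koi': sets bits 1 5 -> bits=1100011000
After insert 'cat': sets bits 3 8 -> bits=1101011010

Answer: 1101011010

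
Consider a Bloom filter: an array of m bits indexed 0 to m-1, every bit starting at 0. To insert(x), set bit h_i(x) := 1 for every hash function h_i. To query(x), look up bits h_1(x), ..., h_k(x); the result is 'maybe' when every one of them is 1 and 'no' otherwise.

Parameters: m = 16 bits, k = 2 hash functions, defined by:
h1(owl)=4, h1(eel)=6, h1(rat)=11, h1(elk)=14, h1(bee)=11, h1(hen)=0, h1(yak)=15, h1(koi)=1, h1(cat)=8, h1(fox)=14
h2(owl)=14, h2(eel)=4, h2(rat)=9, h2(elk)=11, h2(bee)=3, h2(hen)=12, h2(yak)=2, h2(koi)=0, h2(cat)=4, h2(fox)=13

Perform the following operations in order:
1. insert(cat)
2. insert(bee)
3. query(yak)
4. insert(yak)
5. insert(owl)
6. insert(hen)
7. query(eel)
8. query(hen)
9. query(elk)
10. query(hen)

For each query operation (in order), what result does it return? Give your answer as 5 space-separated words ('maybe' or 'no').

Answer: no no maybe maybe maybe

Derivation:
Start: bits=0000000000000000
Op 1: insert cat -> sets bits 4 8 -> bits=0000100010000000
Op 2: insert bee -> sets bits 3 11 -> bits=0001100010010000
Op 3: query yak -> checks bit2=0, bit15=0 (has a 0) -> no
Op 4: insert yak -> sets bits 2 15 -> bits=0011100010010001
Op 5: insert owl -> sets bits 4 14 -> bits=0011100010010011
Op 6: insert hen -> sets bits 0 12 -> bits=1011100010011011
Op 7: query eel -> checks bit4=1, bit6=0 (has a 0) -> no
Op 8: query hen -> checks bit0=1, bit12=1 (all 1) -> maybe
Op 9: query elk -> checks bit11=1, bit14=1 (all 1) -> maybe
Op 10: query hen -> checks bit0=1, bit12=1 (all 1) -> maybe
Query results in order: no no maybe maybe maybe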